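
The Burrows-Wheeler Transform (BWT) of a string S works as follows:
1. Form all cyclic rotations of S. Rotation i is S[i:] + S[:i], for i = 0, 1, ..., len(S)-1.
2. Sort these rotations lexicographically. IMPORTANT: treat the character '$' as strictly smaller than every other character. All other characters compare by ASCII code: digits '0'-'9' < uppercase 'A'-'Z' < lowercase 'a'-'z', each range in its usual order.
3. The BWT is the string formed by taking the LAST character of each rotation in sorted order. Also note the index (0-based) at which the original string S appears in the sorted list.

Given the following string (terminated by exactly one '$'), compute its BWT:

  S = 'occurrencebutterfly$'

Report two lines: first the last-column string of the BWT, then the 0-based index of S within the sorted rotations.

Answer: yeonccrtrfe$reutucbl
11

Derivation:
All 20 rotations (rotation i = S[i:]+S[:i]):
  rot[0] = occurrencebutterfly$
  rot[1] = ccurrencebutterfly$o
  rot[2] = currencebutterfly$oc
  rot[3] = urrencebutterfly$occ
  rot[4] = rrencebutterfly$occu
  rot[5] = rencebutterfly$occur
  rot[6] = encebutterfly$occurr
  rot[7] = ncebutterfly$occurre
  rot[8] = cebutterfly$occurren
  rot[9] = ebutterfly$occurrenc
  rot[10] = butterfly$occurrence
  rot[11] = utterfly$occurrenceb
  rot[12] = tterfly$occurrencebu
  rot[13] = terfly$occurrencebut
  rot[14] = erfly$occurrencebutt
  rot[15] = rfly$occurrencebutte
  rot[16] = fly$occurrencebutter
  rot[17] = ly$occurrencebutterf
  rot[18] = y$occurrencebutterfl
  rot[19] = $occurrencebutterfly
Sorted (with $ < everything):
  sorted[0] = $occurrencebutterfly  (last char: 'y')
  sorted[1] = butterfly$occurrence  (last char: 'e')
  sorted[2] = ccurrencebutterfly$o  (last char: 'o')
  sorted[3] = cebutterfly$occurren  (last char: 'n')
  sorted[4] = currencebutterfly$oc  (last char: 'c')
  sorted[5] = ebutterfly$occurrenc  (last char: 'c')
  sorted[6] = encebutterfly$occurr  (last char: 'r')
  sorted[7] = erfly$occurrencebutt  (last char: 't')
  sorted[8] = fly$occurrencebutter  (last char: 'r')
  sorted[9] = ly$occurrencebutterf  (last char: 'f')
  sorted[10] = ncebutterfly$occurre  (last char: 'e')
  sorted[11] = occurrencebutterfly$  (last char: '$')
  sorted[12] = rencebutterfly$occur  (last char: 'r')
  sorted[13] = rfly$occurrencebutte  (last char: 'e')
  sorted[14] = rrencebutterfly$occu  (last char: 'u')
  sorted[15] = terfly$occurrencebut  (last char: 't')
  sorted[16] = tterfly$occurrencebu  (last char: 'u')
  sorted[17] = urrencebutterfly$occ  (last char: 'c')
  sorted[18] = utterfly$occurrenceb  (last char: 'b')
  sorted[19] = y$occurrencebutterfl  (last char: 'l')
Last column: yeonccrtrfe$reutucbl
Original string S is at sorted index 11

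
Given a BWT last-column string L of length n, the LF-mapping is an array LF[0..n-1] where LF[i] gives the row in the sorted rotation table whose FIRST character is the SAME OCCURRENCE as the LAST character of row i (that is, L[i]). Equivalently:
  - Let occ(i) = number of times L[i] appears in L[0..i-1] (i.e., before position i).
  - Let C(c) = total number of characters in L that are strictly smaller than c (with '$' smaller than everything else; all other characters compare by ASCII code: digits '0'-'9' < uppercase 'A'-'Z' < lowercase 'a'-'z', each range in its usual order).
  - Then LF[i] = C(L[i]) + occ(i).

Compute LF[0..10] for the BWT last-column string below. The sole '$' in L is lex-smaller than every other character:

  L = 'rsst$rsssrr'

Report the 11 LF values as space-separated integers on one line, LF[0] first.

Answer: 1 5 6 10 0 2 7 8 9 3 4

Derivation:
Char counts: '$':1, 'r':4, 's':5, 't':1
C (first-col start): C('$')=0, C('r')=1, C('s')=5, C('t')=10
L[0]='r': occ=0, LF[0]=C('r')+0=1+0=1
L[1]='s': occ=0, LF[1]=C('s')+0=5+0=5
L[2]='s': occ=1, LF[2]=C('s')+1=5+1=6
L[3]='t': occ=0, LF[3]=C('t')+0=10+0=10
L[4]='$': occ=0, LF[4]=C('$')+0=0+0=0
L[5]='r': occ=1, LF[5]=C('r')+1=1+1=2
L[6]='s': occ=2, LF[6]=C('s')+2=5+2=7
L[7]='s': occ=3, LF[7]=C('s')+3=5+3=8
L[8]='s': occ=4, LF[8]=C('s')+4=5+4=9
L[9]='r': occ=2, LF[9]=C('r')+2=1+2=3
L[10]='r': occ=3, LF[10]=C('r')+3=1+3=4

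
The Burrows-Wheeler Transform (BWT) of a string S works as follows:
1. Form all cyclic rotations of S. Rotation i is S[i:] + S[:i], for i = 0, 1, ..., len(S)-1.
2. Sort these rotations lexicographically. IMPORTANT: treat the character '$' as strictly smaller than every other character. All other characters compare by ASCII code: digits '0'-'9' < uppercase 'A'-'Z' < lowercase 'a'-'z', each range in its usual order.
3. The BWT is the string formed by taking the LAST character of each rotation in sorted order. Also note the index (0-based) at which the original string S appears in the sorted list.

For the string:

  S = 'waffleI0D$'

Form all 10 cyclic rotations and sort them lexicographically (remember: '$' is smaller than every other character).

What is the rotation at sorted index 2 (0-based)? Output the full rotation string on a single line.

All 10 rotations (rotation i = S[i:]+S[:i]):
  rot[0] = waffleI0D$
  rot[1] = affleI0D$w
  rot[2] = ffleI0D$wa
  rot[3] = fleI0D$waf
  rot[4] = leI0D$waff
  rot[5] = eI0D$waffl
  rot[6] = I0D$waffle
  rot[7] = 0D$waffleI
  rot[8] = D$waffleI0
  rot[9] = $waffleI0D
Sorted (with $ < everything):
  sorted[0] = $waffleI0D
  sorted[1] = 0D$waffleI
  sorted[2] = D$waffleI0
  sorted[3] = I0D$waffle
  sorted[4] = affleI0D$w
  sorted[5] = eI0D$waffl
  sorted[6] = ffleI0D$wa
  sorted[7] = fleI0D$waf
  sorted[8] = leI0D$waff
  sorted[9] = waffleI0D$
sorted[2] = D$waffleI0

Answer: D$waffleI0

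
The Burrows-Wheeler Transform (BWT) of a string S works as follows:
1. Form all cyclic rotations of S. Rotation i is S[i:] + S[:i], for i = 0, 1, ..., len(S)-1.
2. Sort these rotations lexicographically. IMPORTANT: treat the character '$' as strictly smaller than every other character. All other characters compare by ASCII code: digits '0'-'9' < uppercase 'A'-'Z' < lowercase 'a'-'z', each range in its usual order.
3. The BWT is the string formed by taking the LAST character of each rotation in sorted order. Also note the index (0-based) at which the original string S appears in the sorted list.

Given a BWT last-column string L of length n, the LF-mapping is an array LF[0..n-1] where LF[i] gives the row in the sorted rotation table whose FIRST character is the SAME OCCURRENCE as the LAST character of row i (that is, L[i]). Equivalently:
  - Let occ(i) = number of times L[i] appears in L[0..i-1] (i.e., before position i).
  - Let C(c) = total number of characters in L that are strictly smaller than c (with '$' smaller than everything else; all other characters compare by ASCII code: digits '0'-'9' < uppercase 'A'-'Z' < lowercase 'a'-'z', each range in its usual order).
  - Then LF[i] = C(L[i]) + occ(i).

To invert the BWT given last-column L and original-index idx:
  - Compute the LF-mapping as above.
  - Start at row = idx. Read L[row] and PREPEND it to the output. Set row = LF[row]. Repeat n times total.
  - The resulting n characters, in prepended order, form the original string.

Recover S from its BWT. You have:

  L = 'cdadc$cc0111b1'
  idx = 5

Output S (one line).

LF mapping: 8 12 6 13 9 0 10 11 1 2 3 4 7 5
Walk LF starting at row 5, prepending L[row]:
  step 1: row=5, L[5]='$', prepend. Next row=LF[5]=0
  step 2: row=0, L[0]='c', prepend. Next row=LF[0]=8
  step 3: row=8, L[8]='0', prepend. Next row=LF[8]=1
  step 4: row=1, L[1]='d', prepend. Next row=LF[1]=12
  step 5: row=12, L[12]='b', prepend. Next row=LF[12]=7
  step 6: row=7, L[7]='c', prepend. Next row=LF[7]=11
  step 7: row=11, L[11]='1', prepend. Next row=LF[11]=4
  step 8: row=4, L[4]='c', prepend. Next row=LF[4]=9
  step 9: row=9, L[9]='1', prepend. Next row=LF[9]=2
  step 10: row=2, L[2]='a', prepend. Next row=LF[2]=6
  step 11: row=6, L[6]='c', prepend. Next row=LF[6]=10
  step 12: row=10, L[10]='1', prepend. Next row=LF[10]=3
  step 13: row=3, L[3]='d', prepend. Next row=LF[3]=13
  step 14: row=13, L[13]='1', prepend. Next row=LF[13]=5
Reversed output: 1d1ca1c1cbd0c$

Answer: 1d1ca1c1cbd0c$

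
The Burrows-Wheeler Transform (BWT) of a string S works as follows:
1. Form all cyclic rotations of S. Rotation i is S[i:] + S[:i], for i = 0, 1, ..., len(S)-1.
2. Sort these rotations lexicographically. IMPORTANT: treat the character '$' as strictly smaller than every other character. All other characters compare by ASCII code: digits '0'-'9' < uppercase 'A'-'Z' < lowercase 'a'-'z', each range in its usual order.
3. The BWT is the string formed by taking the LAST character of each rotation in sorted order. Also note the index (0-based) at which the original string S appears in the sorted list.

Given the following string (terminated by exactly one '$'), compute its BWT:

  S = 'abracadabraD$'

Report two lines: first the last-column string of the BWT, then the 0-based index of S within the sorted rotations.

Answer: Dard$rcaaaabb
4

Derivation:
All 13 rotations (rotation i = S[i:]+S[:i]):
  rot[0] = abracadabraD$
  rot[1] = bracadabraD$a
  rot[2] = racadabraD$ab
  rot[3] = acadabraD$abr
  rot[4] = cadabraD$abra
  rot[5] = adabraD$abrac
  rot[6] = dabraD$abraca
  rot[7] = abraD$abracad
  rot[8] = braD$abracada
  rot[9] = raD$abracadab
  rot[10] = aD$abracadabr
  rot[11] = D$abracadabra
  rot[12] = $abracadabraD
Sorted (with $ < everything):
  sorted[0] = $abracadabraD  (last char: 'D')
  sorted[1] = D$abracadabra  (last char: 'a')
  sorted[2] = aD$abracadabr  (last char: 'r')
  sorted[3] = abraD$abracad  (last char: 'd')
  sorted[4] = abracadabraD$  (last char: '$')
  sorted[5] = acadabraD$abr  (last char: 'r')
  sorted[6] = adabraD$abrac  (last char: 'c')
  sorted[7] = braD$abracada  (last char: 'a')
  sorted[8] = bracadabraD$a  (last char: 'a')
  sorted[9] = cadabraD$abra  (last char: 'a')
  sorted[10] = dabraD$abraca  (last char: 'a')
  sorted[11] = raD$abracadab  (last char: 'b')
  sorted[12] = racadabraD$ab  (last char: 'b')
Last column: Dard$rcaaaabb
Original string S is at sorted index 4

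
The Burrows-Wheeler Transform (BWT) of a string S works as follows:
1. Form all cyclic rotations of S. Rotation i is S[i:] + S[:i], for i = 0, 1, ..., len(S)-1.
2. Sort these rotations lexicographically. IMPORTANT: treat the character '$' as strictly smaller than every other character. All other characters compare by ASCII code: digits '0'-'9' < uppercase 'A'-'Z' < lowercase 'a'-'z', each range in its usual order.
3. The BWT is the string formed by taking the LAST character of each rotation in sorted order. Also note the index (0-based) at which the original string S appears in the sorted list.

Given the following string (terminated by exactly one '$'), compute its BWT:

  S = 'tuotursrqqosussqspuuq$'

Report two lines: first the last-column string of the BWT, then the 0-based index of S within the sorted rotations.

Answer: qqusuqrssuqsruo$otutsp
15

Derivation:
All 22 rotations (rotation i = S[i:]+S[:i]):
  rot[0] = tuotursrqqosussqspuuq$
  rot[1] = uotursrqqosussqspuuq$t
  rot[2] = otursrqqosussqspuuq$tu
  rot[3] = tursrqqosussqspuuq$tuo
  rot[4] = ursrqqosussqspuuq$tuot
  rot[5] = rsrqqosussqspuuq$tuotu
  rot[6] = srqqosussqspuuq$tuotur
  rot[7] = rqqosussqspuuq$tuoturs
  rot[8] = qqosussqspuuq$tuotursr
  rot[9] = qosussqspuuq$tuotursrq
  rot[10] = osussqspuuq$tuotursrqq
  rot[11] = sussqspuuq$tuotursrqqo
  rot[12] = ussqspuuq$tuotursrqqos
  rot[13] = ssqspuuq$tuotursrqqosu
  rot[14] = sqspuuq$tuotursrqqosus
  rot[15] = qspuuq$tuotursrqqosuss
  rot[16] = spuuq$tuotursrqqosussq
  rot[17] = puuq$tuotursrqqosussqs
  rot[18] = uuq$tuotursrqqosussqsp
  rot[19] = uq$tuotursrqqosussqspu
  rot[20] = q$tuotursrqqosussqspuu
  rot[21] = $tuotursrqqosussqspuuq
Sorted (with $ < everything):
  sorted[0] = $tuotursrqqosussqspuuq  (last char: 'q')
  sorted[1] = osussqspuuq$tuotursrqq  (last char: 'q')
  sorted[2] = otursrqqosussqspuuq$tu  (last char: 'u')
  sorted[3] = puuq$tuotursrqqosussqs  (last char: 's')
  sorted[4] = q$tuotursrqqosussqspuu  (last char: 'u')
  sorted[5] = qosussqspuuq$tuotursrq  (last char: 'q')
  sorted[6] = qqosussqspuuq$tuotursr  (last char: 'r')
  sorted[7] = qspuuq$tuotursrqqosuss  (last char: 's')
  sorted[8] = rqqosussqspuuq$tuoturs  (last char: 's')
  sorted[9] = rsrqqosussqspuuq$tuotu  (last char: 'u')
  sorted[10] = spuuq$tuotursrqqosussq  (last char: 'q')
  sorted[11] = sqspuuq$tuotursrqqosus  (last char: 's')
  sorted[12] = srqqosussqspuuq$tuotur  (last char: 'r')
  sorted[13] = ssqspuuq$tuotursrqqosu  (last char: 'u')
  sorted[14] = sussqspuuq$tuotursrqqo  (last char: 'o')
  sorted[15] = tuotursrqqosussqspuuq$  (last char: '$')
  sorted[16] = tursrqqosussqspuuq$tuo  (last char: 'o')
  sorted[17] = uotursrqqosussqspuuq$t  (last char: 't')
  sorted[18] = uq$tuotursrqqosussqspu  (last char: 'u')
  sorted[19] = ursrqqosussqspuuq$tuot  (last char: 't')
  sorted[20] = ussqspuuq$tuotursrqqos  (last char: 's')
  sorted[21] = uuq$tuotursrqqosussqsp  (last char: 'p')
Last column: qqusuqrssuqsruo$otutsp
Original string S is at sorted index 15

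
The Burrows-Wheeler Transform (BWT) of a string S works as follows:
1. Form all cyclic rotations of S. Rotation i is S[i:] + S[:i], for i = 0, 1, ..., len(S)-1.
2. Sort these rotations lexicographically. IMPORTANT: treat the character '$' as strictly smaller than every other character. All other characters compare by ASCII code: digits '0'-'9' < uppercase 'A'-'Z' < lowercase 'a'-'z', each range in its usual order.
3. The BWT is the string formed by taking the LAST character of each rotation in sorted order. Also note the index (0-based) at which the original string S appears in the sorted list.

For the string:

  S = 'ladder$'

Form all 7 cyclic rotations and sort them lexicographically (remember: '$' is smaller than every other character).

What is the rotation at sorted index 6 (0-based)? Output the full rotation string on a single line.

All 7 rotations (rotation i = S[i:]+S[:i]):
  rot[0] = ladder$
  rot[1] = adder$l
  rot[2] = dder$la
  rot[3] = der$lad
  rot[4] = er$ladd
  rot[5] = r$ladde
  rot[6] = $ladder
Sorted (with $ < everything):
  sorted[0] = $ladder
  sorted[1] = adder$l
  sorted[2] = dder$la
  sorted[3] = der$lad
  sorted[4] = er$ladd
  sorted[5] = ladder$
  sorted[6] = r$ladde
sorted[6] = r$ladde

Answer: r$ladde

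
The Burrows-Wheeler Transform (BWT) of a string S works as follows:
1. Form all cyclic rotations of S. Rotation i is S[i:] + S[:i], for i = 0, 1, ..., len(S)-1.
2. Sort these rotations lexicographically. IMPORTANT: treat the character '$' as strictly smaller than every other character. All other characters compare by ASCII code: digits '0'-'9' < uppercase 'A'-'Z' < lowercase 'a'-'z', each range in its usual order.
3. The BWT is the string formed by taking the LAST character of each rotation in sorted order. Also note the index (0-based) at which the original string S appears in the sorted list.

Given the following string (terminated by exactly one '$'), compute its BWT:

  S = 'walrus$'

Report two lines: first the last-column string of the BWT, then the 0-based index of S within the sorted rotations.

Answer: swalur$
6

Derivation:
All 7 rotations (rotation i = S[i:]+S[:i]):
  rot[0] = walrus$
  rot[1] = alrus$w
  rot[2] = lrus$wa
  rot[3] = rus$wal
  rot[4] = us$walr
  rot[5] = s$walru
  rot[6] = $walrus
Sorted (with $ < everything):
  sorted[0] = $walrus  (last char: 's')
  sorted[1] = alrus$w  (last char: 'w')
  sorted[2] = lrus$wa  (last char: 'a')
  sorted[3] = rus$wal  (last char: 'l')
  sorted[4] = s$walru  (last char: 'u')
  sorted[5] = us$walr  (last char: 'r')
  sorted[6] = walrus$  (last char: '$')
Last column: swalur$
Original string S is at sorted index 6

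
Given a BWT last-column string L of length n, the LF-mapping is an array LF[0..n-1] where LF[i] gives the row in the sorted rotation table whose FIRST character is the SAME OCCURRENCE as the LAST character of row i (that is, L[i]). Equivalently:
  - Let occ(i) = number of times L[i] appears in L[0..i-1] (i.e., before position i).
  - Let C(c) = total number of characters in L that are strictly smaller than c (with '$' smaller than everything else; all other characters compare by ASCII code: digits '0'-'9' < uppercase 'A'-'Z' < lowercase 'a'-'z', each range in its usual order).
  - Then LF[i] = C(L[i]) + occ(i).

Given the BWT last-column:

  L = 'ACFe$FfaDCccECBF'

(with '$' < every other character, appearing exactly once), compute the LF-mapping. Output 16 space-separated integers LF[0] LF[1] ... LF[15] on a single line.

Char counts: '$':1, 'A':1, 'B':1, 'C':3, 'D':1, 'E':1, 'F':3, 'a':1, 'c':2, 'e':1, 'f':1
C (first-col start): C('$')=0, C('A')=1, C('B')=2, C('C')=3, C('D')=6, C('E')=7, C('F')=8, C('a')=11, C('c')=12, C('e')=14, C('f')=15
L[0]='A': occ=0, LF[0]=C('A')+0=1+0=1
L[1]='C': occ=0, LF[1]=C('C')+0=3+0=3
L[2]='F': occ=0, LF[2]=C('F')+0=8+0=8
L[3]='e': occ=0, LF[3]=C('e')+0=14+0=14
L[4]='$': occ=0, LF[4]=C('$')+0=0+0=0
L[5]='F': occ=1, LF[5]=C('F')+1=8+1=9
L[6]='f': occ=0, LF[6]=C('f')+0=15+0=15
L[7]='a': occ=0, LF[7]=C('a')+0=11+0=11
L[8]='D': occ=0, LF[8]=C('D')+0=6+0=6
L[9]='C': occ=1, LF[9]=C('C')+1=3+1=4
L[10]='c': occ=0, LF[10]=C('c')+0=12+0=12
L[11]='c': occ=1, LF[11]=C('c')+1=12+1=13
L[12]='E': occ=0, LF[12]=C('E')+0=7+0=7
L[13]='C': occ=2, LF[13]=C('C')+2=3+2=5
L[14]='B': occ=0, LF[14]=C('B')+0=2+0=2
L[15]='F': occ=2, LF[15]=C('F')+2=8+2=10

Answer: 1 3 8 14 0 9 15 11 6 4 12 13 7 5 2 10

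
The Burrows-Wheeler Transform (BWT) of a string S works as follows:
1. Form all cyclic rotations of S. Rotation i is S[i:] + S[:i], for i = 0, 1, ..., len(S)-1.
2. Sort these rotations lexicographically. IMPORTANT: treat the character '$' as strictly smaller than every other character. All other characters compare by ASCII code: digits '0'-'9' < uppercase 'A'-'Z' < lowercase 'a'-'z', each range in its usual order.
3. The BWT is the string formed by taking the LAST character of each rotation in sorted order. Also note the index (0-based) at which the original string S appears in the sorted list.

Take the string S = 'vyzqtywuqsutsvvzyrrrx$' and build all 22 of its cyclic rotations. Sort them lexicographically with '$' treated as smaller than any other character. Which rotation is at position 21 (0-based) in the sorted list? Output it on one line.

All 22 rotations (rotation i = S[i:]+S[:i]):
  rot[0] = vyzqtywuqsutsvvzyrrrx$
  rot[1] = yzqtywuqsutsvvzyrrrx$v
  rot[2] = zqtywuqsutsvvzyrrrx$vy
  rot[3] = qtywuqsutsvvzyrrrx$vyz
  rot[4] = tywuqsutsvvzyrrrx$vyzq
  rot[5] = ywuqsutsvvzyrrrx$vyzqt
  rot[6] = wuqsutsvvzyrrrx$vyzqty
  rot[7] = uqsutsvvzyrrrx$vyzqtyw
  rot[8] = qsutsvvzyrrrx$vyzqtywu
  rot[9] = sutsvvzyrrrx$vyzqtywuq
  rot[10] = utsvvzyrrrx$vyzqtywuqs
  rot[11] = tsvvzyrrrx$vyzqtywuqsu
  rot[12] = svvzyrrrx$vyzqtywuqsut
  rot[13] = vvzyrrrx$vyzqtywuqsuts
  rot[14] = vzyrrrx$vyzqtywuqsutsv
  rot[15] = zyrrrx$vyzqtywuqsutsvv
  rot[16] = yrrrx$vyzqtywuqsutsvvz
  rot[17] = rrrx$vyzqtywuqsutsvvzy
  rot[18] = rrx$vyzqtywuqsutsvvzyr
  rot[19] = rx$vyzqtywuqsutsvvzyrr
  rot[20] = x$vyzqtywuqsutsvvzyrrr
  rot[21] = $vyzqtywuqsutsvvzyrrrx
Sorted (with $ < everything):
  sorted[0] = $vyzqtywuqsutsvvzyrrrx
  sorted[1] = qsutsvvzyrrrx$vyzqtywu
  sorted[2] = qtywuqsutsvvzyrrrx$vyz
  sorted[3] = rrrx$vyzqtywuqsutsvvzy
  sorted[4] = rrx$vyzqtywuqsutsvvzyr
  sorted[5] = rx$vyzqtywuqsutsvvzyrr
  sorted[6] = sutsvvzyrrrx$vyzqtywuq
  sorted[7] = svvzyrrrx$vyzqtywuqsut
  sorted[8] = tsvvzyrrrx$vyzqtywuqsu
  sorted[9] = tywuqsutsvvzyrrrx$vyzq
  sorted[10] = uqsutsvvzyrrrx$vyzqtyw
  sorted[11] = utsvvzyrrrx$vyzqtywuqs
  sorted[12] = vvzyrrrx$vyzqtywuqsuts
  sorted[13] = vyzqtywuqsutsvvzyrrrx$
  sorted[14] = vzyrrrx$vyzqtywuqsutsv
  sorted[15] = wuqsutsvvzyrrrx$vyzqty
  sorted[16] = x$vyzqtywuqsutsvvzyrrr
  sorted[17] = yrrrx$vyzqtywuqsutsvvz
  sorted[18] = ywuqsutsvvzyrrrx$vyzqt
  sorted[19] = yzqtywuqsutsvvzyrrrx$v
  sorted[20] = zqtywuqsutsvvzyrrrx$vy
  sorted[21] = zyrrrx$vyzqtywuqsutsvv
sorted[21] = zyrrrx$vyzqtywuqsutsvv

Answer: zyrrrx$vyzqtywuqsutsvv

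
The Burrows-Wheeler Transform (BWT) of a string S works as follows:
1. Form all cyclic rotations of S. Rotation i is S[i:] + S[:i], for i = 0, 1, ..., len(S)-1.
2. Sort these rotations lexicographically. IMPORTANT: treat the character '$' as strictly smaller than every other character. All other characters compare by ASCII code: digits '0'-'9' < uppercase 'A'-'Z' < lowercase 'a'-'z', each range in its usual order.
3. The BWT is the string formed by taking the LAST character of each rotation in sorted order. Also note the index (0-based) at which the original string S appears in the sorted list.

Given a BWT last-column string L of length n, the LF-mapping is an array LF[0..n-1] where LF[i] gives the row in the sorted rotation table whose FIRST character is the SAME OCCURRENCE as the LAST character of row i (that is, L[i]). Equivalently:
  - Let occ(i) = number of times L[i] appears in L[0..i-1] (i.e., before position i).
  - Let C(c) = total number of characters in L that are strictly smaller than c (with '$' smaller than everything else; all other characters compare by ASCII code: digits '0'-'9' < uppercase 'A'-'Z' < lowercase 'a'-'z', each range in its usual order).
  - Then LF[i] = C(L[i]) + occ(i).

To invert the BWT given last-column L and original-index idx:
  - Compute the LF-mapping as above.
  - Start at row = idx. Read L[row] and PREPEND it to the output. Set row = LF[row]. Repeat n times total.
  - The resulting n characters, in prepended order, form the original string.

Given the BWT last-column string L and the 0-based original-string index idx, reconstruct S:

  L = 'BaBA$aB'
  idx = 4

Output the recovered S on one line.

Answer: BaaABB$

Derivation:
LF mapping: 2 5 3 1 0 6 4
Walk LF starting at row 4, prepending L[row]:
  step 1: row=4, L[4]='$', prepend. Next row=LF[4]=0
  step 2: row=0, L[0]='B', prepend. Next row=LF[0]=2
  step 3: row=2, L[2]='B', prepend. Next row=LF[2]=3
  step 4: row=3, L[3]='A', prepend. Next row=LF[3]=1
  step 5: row=1, L[1]='a', prepend. Next row=LF[1]=5
  step 6: row=5, L[5]='a', prepend. Next row=LF[5]=6
  step 7: row=6, L[6]='B', prepend. Next row=LF[6]=4
Reversed output: BaaABB$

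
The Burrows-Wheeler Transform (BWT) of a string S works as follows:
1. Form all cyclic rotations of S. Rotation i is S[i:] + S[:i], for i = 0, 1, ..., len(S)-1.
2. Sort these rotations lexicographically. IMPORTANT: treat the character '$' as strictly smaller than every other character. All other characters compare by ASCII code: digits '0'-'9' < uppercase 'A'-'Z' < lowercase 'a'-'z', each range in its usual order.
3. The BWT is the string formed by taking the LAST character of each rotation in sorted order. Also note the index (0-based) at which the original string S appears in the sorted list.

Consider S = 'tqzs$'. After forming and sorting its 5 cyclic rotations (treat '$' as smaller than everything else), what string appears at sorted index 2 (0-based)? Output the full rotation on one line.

All 5 rotations (rotation i = S[i:]+S[:i]):
  rot[0] = tqzs$
  rot[1] = qzs$t
  rot[2] = zs$tq
  rot[3] = s$tqz
  rot[4] = $tqzs
Sorted (with $ < everything):
  sorted[0] = $tqzs
  sorted[1] = qzs$t
  sorted[2] = s$tqz
  sorted[3] = tqzs$
  sorted[4] = zs$tq
sorted[2] = s$tqz

Answer: s$tqz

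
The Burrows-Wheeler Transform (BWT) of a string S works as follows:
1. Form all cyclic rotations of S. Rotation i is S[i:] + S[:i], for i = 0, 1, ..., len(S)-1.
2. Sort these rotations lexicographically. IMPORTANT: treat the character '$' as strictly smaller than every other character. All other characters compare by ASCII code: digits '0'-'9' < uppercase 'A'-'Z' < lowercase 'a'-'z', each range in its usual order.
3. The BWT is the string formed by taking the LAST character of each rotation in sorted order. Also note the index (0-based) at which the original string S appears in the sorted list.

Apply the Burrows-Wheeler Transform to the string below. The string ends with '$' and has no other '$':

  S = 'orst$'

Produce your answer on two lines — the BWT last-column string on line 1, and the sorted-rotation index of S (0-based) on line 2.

Answer: t$ors
1

Derivation:
All 5 rotations (rotation i = S[i:]+S[:i]):
  rot[0] = orst$
  rot[1] = rst$o
  rot[2] = st$or
  rot[3] = t$ors
  rot[4] = $orst
Sorted (with $ < everything):
  sorted[0] = $orst  (last char: 't')
  sorted[1] = orst$  (last char: '$')
  sorted[2] = rst$o  (last char: 'o')
  sorted[3] = st$or  (last char: 'r')
  sorted[4] = t$ors  (last char: 's')
Last column: t$ors
Original string S is at sorted index 1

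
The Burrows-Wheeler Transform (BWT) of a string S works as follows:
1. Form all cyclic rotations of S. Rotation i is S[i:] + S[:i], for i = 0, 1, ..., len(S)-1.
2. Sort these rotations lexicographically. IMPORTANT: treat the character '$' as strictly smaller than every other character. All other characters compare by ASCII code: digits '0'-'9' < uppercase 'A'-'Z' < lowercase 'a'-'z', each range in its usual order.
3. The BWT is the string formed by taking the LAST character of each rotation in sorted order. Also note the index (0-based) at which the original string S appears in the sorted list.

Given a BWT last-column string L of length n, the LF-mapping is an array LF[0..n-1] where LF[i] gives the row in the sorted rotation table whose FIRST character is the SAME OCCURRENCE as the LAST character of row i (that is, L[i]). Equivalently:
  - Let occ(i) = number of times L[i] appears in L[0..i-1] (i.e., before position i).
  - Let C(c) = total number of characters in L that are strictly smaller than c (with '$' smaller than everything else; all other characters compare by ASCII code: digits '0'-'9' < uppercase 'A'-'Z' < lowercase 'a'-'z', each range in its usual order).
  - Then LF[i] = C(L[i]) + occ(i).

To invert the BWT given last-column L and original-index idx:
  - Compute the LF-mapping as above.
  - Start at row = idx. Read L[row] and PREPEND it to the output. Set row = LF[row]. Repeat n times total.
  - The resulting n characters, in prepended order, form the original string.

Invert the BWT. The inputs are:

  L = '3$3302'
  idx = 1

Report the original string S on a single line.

Answer: 03233$

Derivation:
LF mapping: 3 0 4 5 1 2
Walk LF starting at row 1, prepending L[row]:
  step 1: row=1, L[1]='$', prepend. Next row=LF[1]=0
  step 2: row=0, L[0]='3', prepend. Next row=LF[0]=3
  step 3: row=3, L[3]='3', prepend. Next row=LF[3]=5
  step 4: row=5, L[5]='2', prepend. Next row=LF[5]=2
  step 5: row=2, L[2]='3', prepend. Next row=LF[2]=4
  step 6: row=4, L[4]='0', prepend. Next row=LF[4]=1
Reversed output: 03233$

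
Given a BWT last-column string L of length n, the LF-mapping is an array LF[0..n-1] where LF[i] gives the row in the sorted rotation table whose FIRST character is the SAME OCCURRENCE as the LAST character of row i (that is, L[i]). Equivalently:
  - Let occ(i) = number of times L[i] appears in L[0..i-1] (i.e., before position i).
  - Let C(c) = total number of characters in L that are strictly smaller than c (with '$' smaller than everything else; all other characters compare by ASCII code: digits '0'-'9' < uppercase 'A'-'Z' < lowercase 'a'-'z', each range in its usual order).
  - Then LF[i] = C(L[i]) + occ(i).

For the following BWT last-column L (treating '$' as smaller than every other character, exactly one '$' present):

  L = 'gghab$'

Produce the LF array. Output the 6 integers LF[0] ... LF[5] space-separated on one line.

Char counts: '$':1, 'a':1, 'b':1, 'g':2, 'h':1
C (first-col start): C('$')=0, C('a')=1, C('b')=2, C('g')=3, C('h')=5
L[0]='g': occ=0, LF[0]=C('g')+0=3+0=3
L[1]='g': occ=1, LF[1]=C('g')+1=3+1=4
L[2]='h': occ=0, LF[2]=C('h')+0=5+0=5
L[3]='a': occ=0, LF[3]=C('a')+0=1+0=1
L[4]='b': occ=0, LF[4]=C('b')+0=2+0=2
L[5]='$': occ=0, LF[5]=C('$')+0=0+0=0

Answer: 3 4 5 1 2 0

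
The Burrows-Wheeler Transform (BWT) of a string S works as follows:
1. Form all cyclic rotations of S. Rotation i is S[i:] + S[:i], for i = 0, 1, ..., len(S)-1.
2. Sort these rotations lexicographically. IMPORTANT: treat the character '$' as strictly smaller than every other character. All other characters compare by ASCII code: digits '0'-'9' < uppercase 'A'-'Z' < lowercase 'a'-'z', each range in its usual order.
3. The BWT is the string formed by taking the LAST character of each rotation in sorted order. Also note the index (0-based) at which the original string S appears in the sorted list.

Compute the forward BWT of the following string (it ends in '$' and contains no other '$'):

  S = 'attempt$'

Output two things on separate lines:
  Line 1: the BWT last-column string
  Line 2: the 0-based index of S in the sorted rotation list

Answer: t$tempta
1

Derivation:
All 8 rotations (rotation i = S[i:]+S[:i]):
  rot[0] = attempt$
  rot[1] = ttempt$a
  rot[2] = tempt$at
  rot[3] = empt$att
  rot[4] = mpt$atte
  rot[5] = pt$attem
  rot[6] = t$attemp
  rot[7] = $attempt
Sorted (with $ < everything):
  sorted[0] = $attempt  (last char: 't')
  sorted[1] = attempt$  (last char: '$')
  sorted[2] = empt$att  (last char: 't')
  sorted[3] = mpt$atte  (last char: 'e')
  sorted[4] = pt$attem  (last char: 'm')
  sorted[5] = t$attemp  (last char: 'p')
  sorted[6] = tempt$at  (last char: 't')
  sorted[7] = ttempt$a  (last char: 'a')
Last column: t$tempta
Original string S is at sorted index 1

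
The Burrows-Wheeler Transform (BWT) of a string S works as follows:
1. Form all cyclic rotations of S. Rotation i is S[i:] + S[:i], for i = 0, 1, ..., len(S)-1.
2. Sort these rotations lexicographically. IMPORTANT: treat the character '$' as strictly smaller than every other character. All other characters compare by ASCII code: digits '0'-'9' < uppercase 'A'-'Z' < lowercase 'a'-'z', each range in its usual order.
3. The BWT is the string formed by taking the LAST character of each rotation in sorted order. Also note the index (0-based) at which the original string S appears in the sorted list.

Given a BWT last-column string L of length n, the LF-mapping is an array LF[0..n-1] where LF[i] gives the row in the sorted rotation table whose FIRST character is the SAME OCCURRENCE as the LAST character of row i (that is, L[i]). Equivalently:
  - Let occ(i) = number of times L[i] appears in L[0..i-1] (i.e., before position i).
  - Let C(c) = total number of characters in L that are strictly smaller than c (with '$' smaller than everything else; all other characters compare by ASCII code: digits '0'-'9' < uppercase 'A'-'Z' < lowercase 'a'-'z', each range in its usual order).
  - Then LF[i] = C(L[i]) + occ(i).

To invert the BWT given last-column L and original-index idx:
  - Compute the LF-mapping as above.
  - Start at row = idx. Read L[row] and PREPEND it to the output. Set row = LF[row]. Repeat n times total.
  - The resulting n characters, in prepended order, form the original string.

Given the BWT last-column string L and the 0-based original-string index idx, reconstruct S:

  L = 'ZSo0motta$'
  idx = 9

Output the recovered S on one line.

LF mapping: 3 2 6 1 5 7 8 9 4 0
Walk LF starting at row 9, prepending L[row]:
  step 1: row=9, L[9]='$', prepend. Next row=LF[9]=0
  step 2: row=0, L[0]='Z', prepend. Next row=LF[0]=3
  step 3: row=3, L[3]='0', prepend. Next row=LF[3]=1
  step 4: row=1, L[1]='S', prepend. Next row=LF[1]=2
  step 5: row=2, L[2]='o', prepend. Next row=LF[2]=6
  step 6: row=6, L[6]='t', prepend. Next row=LF[6]=8
  step 7: row=8, L[8]='a', prepend. Next row=LF[8]=4
  step 8: row=4, L[4]='m', prepend. Next row=LF[4]=5
  step 9: row=5, L[5]='o', prepend. Next row=LF[5]=7
  step 10: row=7, L[7]='t', prepend. Next row=LF[7]=9
Reversed output: tomatoS0Z$

Answer: tomatoS0Z$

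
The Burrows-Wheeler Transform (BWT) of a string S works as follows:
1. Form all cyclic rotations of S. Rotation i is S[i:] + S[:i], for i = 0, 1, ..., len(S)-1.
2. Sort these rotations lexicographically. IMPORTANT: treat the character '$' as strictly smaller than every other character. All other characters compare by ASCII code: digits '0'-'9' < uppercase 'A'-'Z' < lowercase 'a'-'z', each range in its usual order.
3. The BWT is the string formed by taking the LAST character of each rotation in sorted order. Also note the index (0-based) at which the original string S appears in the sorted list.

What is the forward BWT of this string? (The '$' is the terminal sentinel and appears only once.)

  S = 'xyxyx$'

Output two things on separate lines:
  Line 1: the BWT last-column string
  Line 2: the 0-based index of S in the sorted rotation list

Answer: xyy$xx
3

Derivation:
All 6 rotations (rotation i = S[i:]+S[:i]):
  rot[0] = xyxyx$
  rot[1] = yxyx$x
  rot[2] = xyx$xy
  rot[3] = yx$xyx
  rot[4] = x$xyxy
  rot[5] = $xyxyx
Sorted (with $ < everything):
  sorted[0] = $xyxyx  (last char: 'x')
  sorted[1] = x$xyxy  (last char: 'y')
  sorted[2] = xyx$xy  (last char: 'y')
  sorted[3] = xyxyx$  (last char: '$')
  sorted[4] = yx$xyx  (last char: 'x')
  sorted[5] = yxyx$x  (last char: 'x')
Last column: xyy$xx
Original string S is at sorted index 3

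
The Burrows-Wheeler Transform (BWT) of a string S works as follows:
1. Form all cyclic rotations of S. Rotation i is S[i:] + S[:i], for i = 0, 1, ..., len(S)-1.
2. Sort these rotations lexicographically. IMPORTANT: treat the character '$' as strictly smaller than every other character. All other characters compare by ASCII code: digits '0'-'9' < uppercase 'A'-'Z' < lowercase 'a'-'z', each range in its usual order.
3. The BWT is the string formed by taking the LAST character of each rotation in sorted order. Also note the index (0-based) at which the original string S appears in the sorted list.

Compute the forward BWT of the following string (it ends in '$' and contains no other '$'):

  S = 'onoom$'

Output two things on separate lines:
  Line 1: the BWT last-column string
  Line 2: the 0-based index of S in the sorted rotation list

Answer: mooo$n
4

Derivation:
All 6 rotations (rotation i = S[i:]+S[:i]):
  rot[0] = onoom$
  rot[1] = noom$o
  rot[2] = oom$on
  rot[3] = om$ono
  rot[4] = m$onoo
  rot[5] = $onoom
Sorted (with $ < everything):
  sorted[0] = $onoom  (last char: 'm')
  sorted[1] = m$onoo  (last char: 'o')
  sorted[2] = noom$o  (last char: 'o')
  sorted[3] = om$ono  (last char: 'o')
  sorted[4] = onoom$  (last char: '$')
  sorted[5] = oom$on  (last char: 'n')
Last column: mooo$n
Original string S is at sorted index 4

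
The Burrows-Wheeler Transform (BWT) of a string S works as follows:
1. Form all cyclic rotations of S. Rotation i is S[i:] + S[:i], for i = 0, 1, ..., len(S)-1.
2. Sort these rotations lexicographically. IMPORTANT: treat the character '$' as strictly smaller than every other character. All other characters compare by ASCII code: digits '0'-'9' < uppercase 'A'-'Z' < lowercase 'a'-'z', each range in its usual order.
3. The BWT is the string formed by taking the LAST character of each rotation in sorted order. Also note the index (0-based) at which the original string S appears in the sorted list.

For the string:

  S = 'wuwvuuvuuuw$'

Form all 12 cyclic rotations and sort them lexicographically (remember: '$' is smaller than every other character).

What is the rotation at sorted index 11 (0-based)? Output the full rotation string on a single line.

All 12 rotations (rotation i = S[i:]+S[:i]):
  rot[0] = wuwvuuvuuuw$
  rot[1] = uwvuuvuuuw$w
  rot[2] = wvuuvuuuw$wu
  rot[3] = vuuvuuuw$wuw
  rot[4] = uuvuuuw$wuwv
  rot[5] = uvuuuw$wuwvu
  rot[6] = vuuuw$wuwvuu
  rot[7] = uuuw$wuwvuuv
  rot[8] = uuw$wuwvuuvu
  rot[9] = uw$wuwvuuvuu
  rot[10] = w$wuwvuuvuuu
  rot[11] = $wuwvuuvuuuw
Sorted (with $ < everything):
  sorted[0] = $wuwvuuvuuuw
  sorted[1] = uuuw$wuwvuuv
  sorted[2] = uuvuuuw$wuwv
  sorted[3] = uuw$wuwvuuvu
  sorted[4] = uvuuuw$wuwvu
  sorted[5] = uw$wuwvuuvuu
  sorted[6] = uwvuuvuuuw$w
  sorted[7] = vuuuw$wuwvuu
  sorted[8] = vuuvuuuw$wuw
  sorted[9] = w$wuwvuuvuuu
  sorted[10] = wuwvuuvuuuw$
  sorted[11] = wvuuvuuuw$wu
sorted[11] = wvuuvuuuw$wu

Answer: wvuuvuuuw$wu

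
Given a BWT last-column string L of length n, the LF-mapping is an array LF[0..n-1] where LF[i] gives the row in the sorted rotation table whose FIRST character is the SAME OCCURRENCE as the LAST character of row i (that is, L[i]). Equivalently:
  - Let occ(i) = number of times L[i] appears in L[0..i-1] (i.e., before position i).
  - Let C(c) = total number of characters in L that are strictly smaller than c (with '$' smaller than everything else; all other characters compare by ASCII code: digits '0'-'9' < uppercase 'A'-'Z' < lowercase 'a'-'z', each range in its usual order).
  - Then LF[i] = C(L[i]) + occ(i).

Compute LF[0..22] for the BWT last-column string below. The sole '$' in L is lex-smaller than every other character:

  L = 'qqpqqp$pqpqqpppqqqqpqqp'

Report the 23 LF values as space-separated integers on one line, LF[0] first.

Answer: 10 11 1 12 13 2 0 3 14 4 15 16 5 6 7 17 18 19 20 8 21 22 9

Derivation:
Char counts: '$':1, 'p':9, 'q':13
C (first-col start): C('$')=0, C('p')=1, C('q')=10
L[0]='q': occ=0, LF[0]=C('q')+0=10+0=10
L[1]='q': occ=1, LF[1]=C('q')+1=10+1=11
L[2]='p': occ=0, LF[2]=C('p')+0=1+0=1
L[3]='q': occ=2, LF[3]=C('q')+2=10+2=12
L[4]='q': occ=3, LF[4]=C('q')+3=10+3=13
L[5]='p': occ=1, LF[5]=C('p')+1=1+1=2
L[6]='$': occ=0, LF[6]=C('$')+0=0+0=0
L[7]='p': occ=2, LF[7]=C('p')+2=1+2=3
L[8]='q': occ=4, LF[8]=C('q')+4=10+4=14
L[9]='p': occ=3, LF[9]=C('p')+3=1+3=4
L[10]='q': occ=5, LF[10]=C('q')+5=10+5=15
L[11]='q': occ=6, LF[11]=C('q')+6=10+6=16
L[12]='p': occ=4, LF[12]=C('p')+4=1+4=5
L[13]='p': occ=5, LF[13]=C('p')+5=1+5=6
L[14]='p': occ=6, LF[14]=C('p')+6=1+6=7
L[15]='q': occ=7, LF[15]=C('q')+7=10+7=17
L[16]='q': occ=8, LF[16]=C('q')+8=10+8=18
L[17]='q': occ=9, LF[17]=C('q')+9=10+9=19
L[18]='q': occ=10, LF[18]=C('q')+10=10+10=20
L[19]='p': occ=7, LF[19]=C('p')+7=1+7=8
L[20]='q': occ=11, LF[20]=C('q')+11=10+11=21
L[21]='q': occ=12, LF[21]=C('q')+12=10+12=22
L[22]='p': occ=8, LF[22]=C('p')+8=1+8=9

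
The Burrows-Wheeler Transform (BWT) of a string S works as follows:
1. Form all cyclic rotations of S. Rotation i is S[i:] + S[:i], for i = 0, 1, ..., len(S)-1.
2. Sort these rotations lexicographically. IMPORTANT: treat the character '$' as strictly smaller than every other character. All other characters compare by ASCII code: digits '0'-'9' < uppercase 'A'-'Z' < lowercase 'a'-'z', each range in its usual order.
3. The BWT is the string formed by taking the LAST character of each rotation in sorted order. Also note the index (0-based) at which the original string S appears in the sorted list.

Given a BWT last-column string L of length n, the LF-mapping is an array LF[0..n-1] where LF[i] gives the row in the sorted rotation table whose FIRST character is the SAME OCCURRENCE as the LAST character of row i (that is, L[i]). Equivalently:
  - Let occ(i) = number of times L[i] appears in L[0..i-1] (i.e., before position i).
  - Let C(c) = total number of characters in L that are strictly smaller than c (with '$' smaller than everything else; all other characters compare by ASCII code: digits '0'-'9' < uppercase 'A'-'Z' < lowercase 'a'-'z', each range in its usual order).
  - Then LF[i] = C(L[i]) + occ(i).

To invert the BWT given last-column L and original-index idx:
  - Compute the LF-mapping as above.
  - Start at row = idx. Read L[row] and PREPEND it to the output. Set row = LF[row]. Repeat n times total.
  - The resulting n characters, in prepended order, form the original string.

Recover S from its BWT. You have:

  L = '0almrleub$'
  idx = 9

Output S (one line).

LF mapping: 1 2 5 7 8 6 4 9 3 0
Walk LF starting at row 9, prepending L[row]:
  step 1: row=9, L[9]='$', prepend. Next row=LF[9]=0
  step 2: row=0, L[0]='0', prepend. Next row=LF[0]=1
  step 3: row=1, L[1]='a', prepend. Next row=LF[1]=2
  step 4: row=2, L[2]='l', prepend. Next row=LF[2]=5
  step 5: row=5, L[5]='l', prepend. Next row=LF[5]=6
  step 6: row=6, L[6]='e', prepend. Next row=LF[6]=4
  step 7: row=4, L[4]='r', prepend. Next row=LF[4]=8
  step 8: row=8, L[8]='b', prepend. Next row=LF[8]=3
  step 9: row=3, L[3]='m', prepend. Next row=LF[3]=7
  step 10: row=7, L[7]='u', prepend. Next row=LF[7]=9
Reversed output: umbrella0$

Answer: umbrella0$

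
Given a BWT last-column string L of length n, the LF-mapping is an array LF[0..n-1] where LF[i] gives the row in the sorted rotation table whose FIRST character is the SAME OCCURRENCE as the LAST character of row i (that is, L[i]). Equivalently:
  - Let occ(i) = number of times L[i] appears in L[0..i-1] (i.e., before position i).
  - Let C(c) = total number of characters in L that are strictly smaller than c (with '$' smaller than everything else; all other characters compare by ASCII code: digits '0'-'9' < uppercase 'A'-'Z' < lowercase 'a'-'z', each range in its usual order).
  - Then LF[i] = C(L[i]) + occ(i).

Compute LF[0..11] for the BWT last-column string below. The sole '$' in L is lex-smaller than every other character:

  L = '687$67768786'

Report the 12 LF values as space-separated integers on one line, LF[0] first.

Char counts: '$':1, '6':4, '7':4, '8':3
C (first-col start): C('$')=0, C('6')=1, C('7')=5, C('8')=9
L[0]='6': occ=0, LF[0]=C('6')+0=1+0=1
L[1]='8': occ=0, LF[1]=C('8')+0=9+0=9
L[2]='7': occ=0, LF[2]=C('7')+0=5+0=5
L[3]='$': occ=0, LF[3]=C('$')+0=0+0=0
L[4]='6': occ=1, LF[4]=C('6')+1=1+1=2
L[5]='7': occ=1, LF[5]=C('7')+1=5+1=6
L[6]='7': occ=2, LF[6]=C('7')+2=5+2=7
L[7]='6': occ=2, LF[7]=C('6')+2=1+2=3
L[8]='8': occ=1, LF[8]=C('8')+1=9+1=10
L[9]='7': occ=3, LF[9]=C('7')+3=5+3=8
L[10]='8': occ=2, LF[10]=C('8')+2=9+2=11
L[11]='6': occ=3, LF[11]=C('6')+3=1+3=4

Answer: 1 9 5 0 2 6 7 3 10 8 11 4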